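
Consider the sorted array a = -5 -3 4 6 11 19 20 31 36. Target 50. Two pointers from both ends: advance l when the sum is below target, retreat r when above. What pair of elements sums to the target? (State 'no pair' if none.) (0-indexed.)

l=0 r=8: -5+36=31 <50, l++
l=1 r=8: -3+36=33 <50, l++
l=2 r=8: 4+36=40 <50, l++
l=3 r=8: 6+36=42 <50, l++
l=4 r=8: 11+36=47 <50, l++
l=5 r=8: 19+36=55 >50, r--
l=5 r=7: 19+31=50, found

(19, 31)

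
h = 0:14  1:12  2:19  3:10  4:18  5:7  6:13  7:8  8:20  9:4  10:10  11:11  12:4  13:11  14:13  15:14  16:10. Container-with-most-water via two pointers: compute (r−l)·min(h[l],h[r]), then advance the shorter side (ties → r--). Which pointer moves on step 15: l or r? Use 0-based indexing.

l=0 r=16: min(14,10)*16=160 best=160 *, r--
l=0 r=15: min(14,14)*15=210 best=210 *, r--
l=0 r=14: min(14,13)*14=182 best=210, r--
l=0 r=13: min(14,11)*13=143 best=210, r--
l=0 r=12: min(14,4)*12=48 best=210, r--
l=0 r=11: min(14,11)*11=121 best=210, r--
l=0 r=10: min(14,10)*10=100 best=210, r--
l=0 r=9: min(14,4)*9=36 best=210, r--
l=0 r=8: min(14,20)*8=112 best=210, l++
l=1 r=8: min(12,20)*7=84 best=210, l++
l=2 r=8: min(19,20)*6=114 best=210, l++
l=3 r=8: min(10,20)*5=50 best=210, l++
l=4 r=8: min(18,20)*4=72 best=210, l++
l=5 r=8: min(7,20)*3=21 best=210, l++
l=6 r=8: min(13,20)*2=26 best=210, l++

l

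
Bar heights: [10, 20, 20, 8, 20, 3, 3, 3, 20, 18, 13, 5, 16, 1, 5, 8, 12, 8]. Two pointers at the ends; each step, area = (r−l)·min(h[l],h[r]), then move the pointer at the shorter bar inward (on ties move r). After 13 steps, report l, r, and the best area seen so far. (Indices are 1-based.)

[1,18] min(10,8)*17=136 best=136 * → r--
[1,17] min(10,12)*16=160 best=160 * → l++
[2,17] min(20,12)*15=180 best=180 * → r--
[2,16] min(20,8)*14=112 best=180 → r--
[2,15] min(20,5)*13=65 best=180 → r--
[2,14] min(20,1)*12=12 best=180 → r--
[2,13] min(20,16)*11=176 best=180 → r--
[2,12] min(20,5)*10=50 best=180 → r--
[2,11] min(20,13)*9=117 best=180 → r--
[2,10] min(20,18)*8=144 best=180 → r--
[2,9] min(20,20)*7=140 best=180 → r--
[2,8] min(20,3)*6=18 best=180 → r--
[2,7] min(20,3)*5=15 best=180 → r--

l=2, r=6, best area=180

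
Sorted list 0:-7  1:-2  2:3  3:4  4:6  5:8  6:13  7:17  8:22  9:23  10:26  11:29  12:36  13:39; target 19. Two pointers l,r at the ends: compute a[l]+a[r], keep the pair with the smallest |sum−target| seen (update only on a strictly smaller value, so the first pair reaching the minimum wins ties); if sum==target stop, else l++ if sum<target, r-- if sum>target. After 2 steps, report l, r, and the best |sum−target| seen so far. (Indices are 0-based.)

l=0, r=11, best |Δ|=10

[0,13] -7+39=32 d=13 * → r--
[0,12] -7+36=29 d=10 * → r--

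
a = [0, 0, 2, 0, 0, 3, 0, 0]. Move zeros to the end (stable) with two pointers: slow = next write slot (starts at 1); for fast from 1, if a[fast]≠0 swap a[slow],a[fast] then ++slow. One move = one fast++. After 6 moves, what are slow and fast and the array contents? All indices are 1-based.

(s=1,f=1) a[fast]=0 → fast++
(s=1,f=2) a[fast]=0 → fast++
(s=1,f=3) a[fast]=2≠0 swap→a[1]=2 → slow++,fast++
(s=2,f=4) a[fast]=0 → fast++
(s=2,f=5) a[fast]=0 → fast++
(s=2,f=6) a[fast]=3≠0 swap→a[2]=3 → slow++,fast++

slow=3, fast=7, a=[2, 3, 0, 0, 0, 0, 0, 0]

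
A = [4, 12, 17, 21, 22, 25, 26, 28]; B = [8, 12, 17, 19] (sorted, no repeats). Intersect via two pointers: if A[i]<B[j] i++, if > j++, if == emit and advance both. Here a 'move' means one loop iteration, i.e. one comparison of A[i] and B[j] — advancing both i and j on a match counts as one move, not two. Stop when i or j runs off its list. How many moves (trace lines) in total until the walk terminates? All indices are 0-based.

[i=0,j=0] 4<8 → i++
[i=1,j=0] 12>8 → j++
[i=1,j=1] 12==12 emit → i++,j++
[i=2,j=2] 17==17 emit → i++,j++
[i=3,j=3] 21>19 → j++

5 moves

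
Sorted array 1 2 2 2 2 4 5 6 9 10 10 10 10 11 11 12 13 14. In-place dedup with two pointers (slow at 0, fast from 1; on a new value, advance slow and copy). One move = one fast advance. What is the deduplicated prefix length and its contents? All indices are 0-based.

length 11; prefix = [1, 2, 4, 5, 6, 9, 10, 11, 12, 13, 14]

slow=0 fast=1: a[fast]=2≠a[slow]=1 write a[1]=2, slow++,fast++
slow=1 fast=2: a[fast]=2=a[slow] dup, fast++
slow=1 fast=3: a[fast]=2=a[slow] dup, fast++
slow=1 fast=4: a[fast]=2=a[slow] dup, fast++
slow=1 fast=5: a[fast]=4≠a[slow]=2 write a[2]=4, slow++,fast++
slow=2 fast=6: a[fast]=5≠a[slow]=4 write a[3]=5, slow++,fast++
slow=3 fast=7: a[fast]=6≠a[slow]=5 write a[4]=6, slow++,fast++
slow=4 fast=8: a[fast]=9≠a[slow]=6 write a[5]=9, slow++,fast++
slow=5 fast=9: a[fast]=10≠a[slow]=9 write a[6]=10, slow++,fast++
slow=6 fast=10: a[fast]=10=a[slow] dup, fast++
slow=6 fast=11: a[fast]=10=a[slow] dup, fast++
slow=6 fast=12: a[fast]=10=a[slow] dup, fast++
slow=6 fast=13: a[fast]=11≠a[slow]=10 write a[7]=11, slow++,fast++
slow=7 fast=14: a[fast]=11=a[slow] dup, fast++
slow=7 fast=15: a[fast]=12≠a[slow]=11 write a[8]=12, slow++,fast++
slow=8 fast=16: a[fast]=13≠a[slow]=12 write a[9]=13, slow++,fast++
slow=9 fast=17: a[fast]=14≠a[slow]=13 write a[10]=14, slow++,fast++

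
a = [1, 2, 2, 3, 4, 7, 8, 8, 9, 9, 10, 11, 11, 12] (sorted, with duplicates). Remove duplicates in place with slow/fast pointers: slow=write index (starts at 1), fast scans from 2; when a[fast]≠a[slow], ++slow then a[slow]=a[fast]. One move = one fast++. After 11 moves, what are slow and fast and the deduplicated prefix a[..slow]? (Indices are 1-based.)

slow=1 fast=2: a[fast]=2≠a[slow]=1 write a[2]=2, slow++,fast++
slow=2 fast=3: a[fast]=2=a[slow] dup, fast++
slow=2 fast=4: a[fast]=3≠a[slow]=2 write a[3]=3, slow++,fast++
slow=3 fast=5: a[fast]=4≠a[slow]=3 write a[4]=4, slow++,fast++
slow=4 fast=6: a[fast]=7≠a[slow]=4 write a[5]=7, slow++,fast++
slow=5 fast=7: a[fast]=8≠a[slow]=7 write a[6]=8, slow++,fast++
slow=6 fast=8: a[fast]=8=a[slow] dup, fast++
slow=6 fast=9: a[fast]=9≠a[slow]=8 write a[7]=9, slow++,fast++
slow=7 fast=10: a[fast]=9=a[slow] dup, fast++
slow=7 fast=11: a[fast]=10≠a[slow]=9 write a[8]=10, slow++,fast++
slow=8 fast=12: a[fast]=11≠a[slow]=10 write a[9]=11, slow++,fast++

slow=9, fast=13, prefix=[1, 2, 3, 4, 7, 8, 9, 10, 11]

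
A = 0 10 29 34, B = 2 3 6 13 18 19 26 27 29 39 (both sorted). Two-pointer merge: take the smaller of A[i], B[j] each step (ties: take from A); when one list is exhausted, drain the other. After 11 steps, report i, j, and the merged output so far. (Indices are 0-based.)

i=3, j=8, merged so far=[0, 2, 3, 6, 10, 13, 18, 19, 26, 27, 29]

i=0 j=0: A[i]=0<=B[j]=2 take 0, i++
i=1 j=0: A[i]=10>B[j]=2 take 2, j++
i=1 j=1: A[i]=10>B[j]=3 take 3, j++
i=1 j=2: A[i]=10>B[j]=6 take 6, j++
i=1 j=3: A[i]=10<=B[j]=13 take 10, i++
i=2 j=3: A[i]=29>B[j]=13 take 13, j++
i=2 j=4: A[i]=29>B[j]=18 take 18, j++
i=2 j=5: A[i]=29>B[j]=19 take 19, j++
i=2 j=6: A[i]=29>B[j]=26 take 26, j++
i=2 j=7: A[i]=29>B[j]=27 take 27, j++
i=2 j=8: A[i]=29<=B[j]=29 take 29, i++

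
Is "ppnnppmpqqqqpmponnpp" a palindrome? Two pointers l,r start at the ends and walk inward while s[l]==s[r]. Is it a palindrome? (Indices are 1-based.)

not a palindrome (mismatch at 5,16)

[1,20] 'p'=='p' → l++,r--
[2,19] 'p'=='p' → l++,r--
[3,18] 'n'=='n' → l++,r--
[4,17] 'n'=='n' → l++,r--
[5,16] 'p'!='o' → stop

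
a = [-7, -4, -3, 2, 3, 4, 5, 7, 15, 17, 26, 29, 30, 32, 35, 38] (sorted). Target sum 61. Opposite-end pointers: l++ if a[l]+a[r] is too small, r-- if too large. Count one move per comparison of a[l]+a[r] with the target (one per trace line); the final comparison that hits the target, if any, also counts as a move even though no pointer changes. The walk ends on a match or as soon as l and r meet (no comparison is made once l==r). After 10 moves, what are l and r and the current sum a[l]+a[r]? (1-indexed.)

l=11, r=16, sum=64

l=1 r=16: -7+38=31 <61, l++
l=2 r=16: -4+38=34 <61, l++
l=3 r=16: -3+38=35 <61, l++
l=4 r=16: 2+38=40 <61, l++
l=5 r=16: 3+38=41 <61, l++
l=6 r=16: 4+38=42 <61, l++
l=7 r=16: 5+38=43 <61, l++
l=8 r=16: 7+38=45 <61, l++
l=9 r=16: 15+38=53 <61, l++
l=10 r=16: 17+38=55 <61, l++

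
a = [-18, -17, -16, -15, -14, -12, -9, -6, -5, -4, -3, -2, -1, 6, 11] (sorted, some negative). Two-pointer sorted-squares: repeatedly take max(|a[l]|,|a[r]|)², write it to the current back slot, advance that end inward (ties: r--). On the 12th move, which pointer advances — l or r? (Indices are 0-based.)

l

[0,14] |-18|>|11| out[14]=324 → l++
[1,14] |-17|>|11| out[13]=289 → l++
[2,14] |-16|>|11| out[12]=256 → l++
[3,14] |-15|>|11| out[11]=225 → l++
[4,14] |-14|>|11| out[10]=196 → l++
[5,14] |-12|>|11| out[9]=144 → l++
[6,14] |-9|<=|11| out[8]=121 → r--
[6,13] |-9|>|6| out[7]=81 → l++
[7,13] |-6|<=|6| out[6]=36 → r--
[7,12] |-6|>|-1| out[5]=36 → l++
[8,12] |-5|>|-1| out[4]=25 → l++
[9,12] |-4|>|-1| out[3]=16 → l++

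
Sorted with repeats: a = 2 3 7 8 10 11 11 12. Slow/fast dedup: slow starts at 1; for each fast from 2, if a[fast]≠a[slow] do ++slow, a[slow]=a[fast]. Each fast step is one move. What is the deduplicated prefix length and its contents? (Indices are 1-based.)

(s=1,f=2) a[fast]=3≠a[slow]=2 write a[2]=3 → slow++,fast++
(s=2,f=3) a[fast]=7≠a[slow]=3 write a[3]=7 → slow++,fast++
(s=3,f=4) a[fast]=8≠a[slow]=7 write a[4]=8 → slow++,fast++
(s=4,f=5) a[fast]=10≠a[slow]=8 write a[5]=10 → slow++,fast++
(s=5,f=6) a[fast]=11≠a[slow]=10 write a[6]=11 → slow++,fast++
(s=6,f=7) a[fast]=11=a[slow] dup → fast++
(s=6,f=8) a[fast]=12≠a[slow]=11 write a[7]=12 → slow++,fast++

length 7; prefix = [2, 3, 7, 8, 10, 11, 12]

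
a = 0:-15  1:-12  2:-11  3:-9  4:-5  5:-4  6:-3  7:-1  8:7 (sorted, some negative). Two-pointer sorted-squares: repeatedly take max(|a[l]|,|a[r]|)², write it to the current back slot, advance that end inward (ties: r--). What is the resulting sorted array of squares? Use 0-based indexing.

[1, 9, 16, 25, 49, 81, 121, 144, 225]

l=0 r=8: |-15|>|7| out[8]=225, l++
l=1 r=8: |-12|>|7| out[7]=144, l++
l=2 r=8: |-11|>|7| out[6]=121, l++
l=3 r=8: |-9|>|7| out[5]=81, l++
l=4 r=8: |-5|<=|7| out[4]=49, r--
l=4 r=7: |-5|>|-1| out[3]=25, l++
l=5 r=7: |-4|>|-1| out[2]=16, l++
l=6 r=7: |-3|>|-1| out[1]=9, l++
l=7 r=7: |-1|<=|-1| out[0]=1, r--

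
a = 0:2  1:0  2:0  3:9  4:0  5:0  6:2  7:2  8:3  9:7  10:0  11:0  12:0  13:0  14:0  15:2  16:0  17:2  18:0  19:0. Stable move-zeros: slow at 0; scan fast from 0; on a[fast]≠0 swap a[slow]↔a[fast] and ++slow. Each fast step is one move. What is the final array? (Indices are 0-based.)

[2, 9, 2, 2, 3, 7, 2, 2, 0, 0, 0, 0, 0, 0, 0, 0, 0, 0, 0, 0]

slow=0 fast=0: a[fast]=2≠0 swap→a[0]=2, slow++,fast++
slow=1 fast=1: a[fast]=0, fast++
slow=1 fast=2: a[fast]=0, fast++
slow=1 fast=3: a[fast]=9≠0 swap→a[1]=9, slow++,fast++
slow=2 fast=4: a[fast]=0, fast++
slow=2 fast=5: a[fast]=0, fast++
slow=2 fast=6: a[fast]=2≠0 swap→a[2]=2, slow++,fast++
slow=3 fast=7: a[fast]=2≠0 swap→a[3]=2, slow++,fast++
slow=4 fast=8: a[fast]=3≠0 swap→a[4]=3, slow++,fast++
slow=5 fast=9: a[fast]=7≠0 swap→a[5]=7, slow++,fast++
slow=6 fast=10: a[fast]=0, fast++
slow=6 fast=11: a[fast]=0, fast++
slow=6 fast=12: a[fast]=0, fast++
slow=6 fast=13: a[fast]=0, fast++
slow=6 fast=14: a[fast]=0, fast++
slow=6 fast=15: a[fast]=2≠0 swap→a[6]=2, slow++,fast++
slow=7 fast=16: a[fast]=0, fast++
slow=7 fast=17: a[fast]=2≠0 swap→a[7]=2, slow++,fast++
slow=8 fast=18: a[fast]=0, fast++
slow=8 fast=19: a[fast]=0, fast++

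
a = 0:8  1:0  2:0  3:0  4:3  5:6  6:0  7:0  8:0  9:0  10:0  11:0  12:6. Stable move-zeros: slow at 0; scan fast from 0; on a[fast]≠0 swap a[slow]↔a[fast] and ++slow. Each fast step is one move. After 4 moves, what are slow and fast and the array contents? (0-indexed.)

slow=0 fast=0: a[fast]=8≠0 swap→a[0]=8, slow++,fast++
slow=1 fast=1: a[fast]=0, fast++
slow=1 fast=2: a[fast]=0, fast++
slow=1 fast=3: a[fast]=0, fast++

slow=1, fast=4, a=[8, 0, 0, 0, 3, 6, 0, 0, 0, 0, 0, 0, 6]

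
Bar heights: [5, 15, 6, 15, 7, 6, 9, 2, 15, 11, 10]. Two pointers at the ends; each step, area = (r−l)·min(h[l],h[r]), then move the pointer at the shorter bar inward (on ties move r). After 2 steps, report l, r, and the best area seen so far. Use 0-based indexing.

l=1, r=9, best area=90

l=0 r=10: min(5,10)*10=50 best=50 *, l++
l=1 r=10: min(15,10)*9=90 best=90 *, r--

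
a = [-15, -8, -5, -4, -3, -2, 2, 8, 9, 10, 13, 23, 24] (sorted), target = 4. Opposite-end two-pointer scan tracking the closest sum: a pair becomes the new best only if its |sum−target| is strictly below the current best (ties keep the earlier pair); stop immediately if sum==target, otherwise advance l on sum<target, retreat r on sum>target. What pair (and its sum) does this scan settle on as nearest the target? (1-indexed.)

[1,13] -15+24=9 d=5 * → r--
[1,12] -15+23=8 d=4 * → r--
[1,11] -15+13=-2 d=6 → l++
[2,11] -8+13=5 d=1 * → r--
[2,10] -8+10=2 d=2 → l++
[3,10] -5+10=5 d=1 → r--
[3,9] -5+9=4 d=0 * → stop

pair (-5, 9) with sum 4 (|Δ|=0)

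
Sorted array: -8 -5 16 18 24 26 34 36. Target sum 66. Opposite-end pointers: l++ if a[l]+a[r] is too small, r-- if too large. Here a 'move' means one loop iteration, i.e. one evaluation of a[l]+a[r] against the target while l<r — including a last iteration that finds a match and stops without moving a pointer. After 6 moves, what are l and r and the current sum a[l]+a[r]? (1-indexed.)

[1,8] -8+36=28 <66 → l++
[2,8] -5+36=31 <66 → l++
[3,8] 16+36=52 <66 → l++
[4,8] 18+36=54 <66 → l++
[5,8] 24+36=60 <66 → l++
[6,8] 26+36=62 <66 → l++

l=7, r=8, sum=70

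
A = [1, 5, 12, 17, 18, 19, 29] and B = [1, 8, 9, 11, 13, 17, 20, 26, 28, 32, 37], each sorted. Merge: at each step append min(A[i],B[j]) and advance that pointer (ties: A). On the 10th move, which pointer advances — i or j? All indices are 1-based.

j

i=1 j=1: A[i]=1<=B[j]=1 take 1, i++
i=2 j=1: A[i]=5>B[j]=1 take 1, j++
i=2 j=2: A[i]=5<=B[j]=8 take 5, i++
i=3 j=2: A[i]=12>B[j]=8 take 8, j++
i=3 j=3: A[i]=12>B[j]=9 take 9, j++
i=3 j=4: A[i]=12>B[j]=11 take 11, j++
i=3 j=5: A[i]=12<=B[j]=13 take 12, i++
i=4 j=5: A[i]=17>B[j]=13 take 13, j++
i=4 j=6: A[i]=17<=B[j]=17 take 17, i++
i=5 j=6: A[i]=18>B[j]=17 take 17, j++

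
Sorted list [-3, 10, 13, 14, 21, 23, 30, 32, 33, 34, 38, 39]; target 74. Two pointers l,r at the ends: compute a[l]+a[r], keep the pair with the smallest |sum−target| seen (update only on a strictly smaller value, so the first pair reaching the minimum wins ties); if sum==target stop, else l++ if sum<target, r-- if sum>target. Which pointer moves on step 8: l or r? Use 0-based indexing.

[0,11] -3+39=36 d=38 * → l++
[1,11] 10+39=49 d=25 * → l++
[2,11] 13+39=52 d=22 * → l++
[3,11] 14+39=53 d=21 * → l++
[4,11] 21+39=60 d=14 * → l++
[5,11] 23+39=62 d=12 * → l++
[6,11] 30+39=69 d=5 * → l++
[7,11] 32+39=71 d=3 * → l++

l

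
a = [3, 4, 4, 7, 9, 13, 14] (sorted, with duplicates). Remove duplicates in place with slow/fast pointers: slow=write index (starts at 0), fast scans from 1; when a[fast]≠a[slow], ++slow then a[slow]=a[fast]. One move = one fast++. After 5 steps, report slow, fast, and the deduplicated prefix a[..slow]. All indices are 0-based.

slow=4, fast=6, prefix=[3, 4, 7, 9, 13]

slow=0 fast=1: a[fast]=4≠a[slow]=3 write a[1]=4, slow++,fast++
slow=1 fast=2: a[fast]=4=a[slow] dup, fast++
slow=1 fast=3: a[fast]=7≠a[slow]=4 write a[2]=7, slow++,fast++
slow=2 fast=4: a[fast]=9≠a[slow]=7 write a[3]=9, slow++,fast++
slow=3 fast=5: a[fast]=13≠a[slow]=9 write a[4]=13, slow++,fast++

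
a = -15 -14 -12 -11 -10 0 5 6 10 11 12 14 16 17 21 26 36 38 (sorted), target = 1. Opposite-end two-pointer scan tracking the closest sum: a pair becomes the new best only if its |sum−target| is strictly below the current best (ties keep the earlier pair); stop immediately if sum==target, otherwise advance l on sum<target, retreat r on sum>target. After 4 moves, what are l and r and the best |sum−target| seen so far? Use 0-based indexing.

[0,17] -15+38=23 d=22 * → r--
[0,16] -15+36=21 d=20 * → r--
[0,15] -15+26=11 d=10 * → r--
[0,14] -15+21=6 d=5 * → r--

l=0, r=13, best |Δ|=5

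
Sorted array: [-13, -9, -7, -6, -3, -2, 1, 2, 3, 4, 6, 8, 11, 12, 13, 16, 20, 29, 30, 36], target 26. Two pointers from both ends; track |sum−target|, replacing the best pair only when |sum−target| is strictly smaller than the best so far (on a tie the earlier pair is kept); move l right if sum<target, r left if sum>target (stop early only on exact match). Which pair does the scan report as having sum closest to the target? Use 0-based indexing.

l=0 r=19: -13+36=23 d=3 *, l++
l=1 r=19: -9+36=27 d=1 *, r--
l=1 r=18: -9+30=21 d=5, l++
l=2 r=18: -7+30=23 d=3, l++
l=3 r=18: -6+30=24 d=2, l++
l=4 r=18: -3+30=27 d=1, r--
l=4 r=17: -3+29=26 d=0 *, stop

pair (-3, 29) with sum 26 (|Δ|=0)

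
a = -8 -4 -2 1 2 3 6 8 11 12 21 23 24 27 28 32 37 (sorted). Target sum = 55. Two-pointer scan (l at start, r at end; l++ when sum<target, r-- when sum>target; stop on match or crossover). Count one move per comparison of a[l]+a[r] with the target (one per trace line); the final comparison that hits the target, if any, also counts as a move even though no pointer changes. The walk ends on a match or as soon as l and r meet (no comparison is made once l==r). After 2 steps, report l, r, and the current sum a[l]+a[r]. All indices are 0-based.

l=0 r=16: -8+37=29 <55, l++
l=1 r=16: -4+37=33 <55, l++

l=2, r=16, sum=35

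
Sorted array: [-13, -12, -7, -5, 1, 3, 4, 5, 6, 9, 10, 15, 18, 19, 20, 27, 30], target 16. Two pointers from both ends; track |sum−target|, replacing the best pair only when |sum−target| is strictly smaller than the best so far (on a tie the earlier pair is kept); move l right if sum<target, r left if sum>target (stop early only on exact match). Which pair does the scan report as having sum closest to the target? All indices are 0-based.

[0,16] -13+30=17 d=1 * → r--
[0,15] -13+27=14 d=2 → l++
[1,15] -12+27=15 d=1 → l++
[2,15] -7+27=20 d=4 → r--
[2,14] -7+20=13 d=3 → l++
[3,14] -5+20=15 d=1 → l++
[4,14] 1+20=21 d=5 → r--
[4,13] 1+19=20 d=4 → r--
[4,12] 1+18=19 d=3 → r--
[4,11] 1+15=16 d=0 * → stop

pair (1, 15) with sum 16 (|Δ|=0)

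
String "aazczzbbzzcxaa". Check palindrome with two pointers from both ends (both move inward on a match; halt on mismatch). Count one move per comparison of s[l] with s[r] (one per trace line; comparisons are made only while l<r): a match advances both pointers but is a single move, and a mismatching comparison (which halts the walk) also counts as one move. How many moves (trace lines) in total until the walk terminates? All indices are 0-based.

l=0 r=13: 'a'=='a', l++,r--
l=1 r=12: 'a'=='a', l++,r--
l=2 r=11: 'z'!='x', stop

3 moves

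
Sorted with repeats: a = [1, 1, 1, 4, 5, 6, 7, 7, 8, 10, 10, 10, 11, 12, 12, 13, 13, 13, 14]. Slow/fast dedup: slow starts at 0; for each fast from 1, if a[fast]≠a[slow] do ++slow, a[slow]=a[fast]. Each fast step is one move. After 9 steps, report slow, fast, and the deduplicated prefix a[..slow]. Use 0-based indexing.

slow=0 fast=1: a[fast]=1=a[slow] dup, fast++
slow=0 fast=2: a[fast]=1=a[slow] dup, fast++
slow=0 fast=3: a[fast]=4≠a[slow]=1 write a[1]=4, slow++,fast++
slow=1 fast=4: a[fast]=5≠a[slow]=4 write a[2]=5, slow++,fast++
slow=2 fast=5: a[fast]=6≠a[slow]=5 write a[3]=6, slow++,fast++
slow=3 fast=6: a[fast]=7≠a[slow]=6 write a[4]=7, slow++,fast++
slow=4 fast=7: a[fast]=7=a[slow] dup, fast++
slow=4 fast=8: a[fast]=8≠a[slow]=7 write a[5]=8, slow++,fast++
slow=5 fast=9: a[fast]=10≠a[slow]=8 write a[6]=10, slow++,fast++

slow=6, fast=10, prefix=[1, 4, 5, 6, 7, 8, 10]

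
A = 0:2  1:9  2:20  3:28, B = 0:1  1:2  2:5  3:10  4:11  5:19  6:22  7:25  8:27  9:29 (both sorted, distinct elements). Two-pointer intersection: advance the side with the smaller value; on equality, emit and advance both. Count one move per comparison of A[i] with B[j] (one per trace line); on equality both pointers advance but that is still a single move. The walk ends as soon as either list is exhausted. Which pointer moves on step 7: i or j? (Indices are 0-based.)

j

i=0 j=0: 2>1, j++
i=0 j=1: 2==2 emit, i++,j++
i=1 j=2: 9>5, j++
i=1 j=3: 9<10, i++
i=2 j=3: 20>10, j++
i=2 j=4: 20>11, j++
i=2 j=5: 20>19, j++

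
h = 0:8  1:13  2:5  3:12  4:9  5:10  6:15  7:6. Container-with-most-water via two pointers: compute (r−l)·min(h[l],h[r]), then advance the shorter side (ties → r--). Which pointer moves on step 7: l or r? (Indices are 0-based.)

l

[0,7] min(8,6)*7=42 best=42 * → r--
[0,6] min(8,15)*6=48 best=48 * → l++
[1,6] min(13,15)*5=65 best=65 * → l++
[2,6] min(5,15)*4=20 best=65 → l++
[3,6] min(12,15)*3=36 best=65 → l++
[4,6] min(9,15)*2=18 best=65 → l++
[5,6] min(10,15)*1=10 best=65 → l++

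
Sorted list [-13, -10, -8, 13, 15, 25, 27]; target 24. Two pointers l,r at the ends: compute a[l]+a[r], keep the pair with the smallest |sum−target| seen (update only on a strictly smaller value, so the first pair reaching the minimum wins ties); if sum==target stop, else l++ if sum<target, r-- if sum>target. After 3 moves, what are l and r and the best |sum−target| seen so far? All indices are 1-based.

l=4, r=7, best |Δ|=5

l=1 r=7: -13+27=14 d=10 *, l++
l=2 r=7: -10+27=17 d=7 *, l++
l=3 r=7: -8+27=19 d=5 *, l++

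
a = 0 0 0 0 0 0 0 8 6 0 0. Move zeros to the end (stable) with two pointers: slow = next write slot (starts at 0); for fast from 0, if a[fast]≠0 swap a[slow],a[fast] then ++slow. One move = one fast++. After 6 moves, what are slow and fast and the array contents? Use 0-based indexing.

slow=0, fast=6, a=[0, 0, 0, 0, 0, 0, 0, 8, 6, 0, 0]

slow=0 fast=0: a[fast]=0, fast++
slow=0 fast=1: a[fast]=0, fast++
slow=0 fast=2: a[fast]=0, fast++
slow=0 fast=3: a[fast]=0, fast++
slow=0 fast=4: a[fast]=0, fast++
slow=0 fast=5: a[fast]=0, fast++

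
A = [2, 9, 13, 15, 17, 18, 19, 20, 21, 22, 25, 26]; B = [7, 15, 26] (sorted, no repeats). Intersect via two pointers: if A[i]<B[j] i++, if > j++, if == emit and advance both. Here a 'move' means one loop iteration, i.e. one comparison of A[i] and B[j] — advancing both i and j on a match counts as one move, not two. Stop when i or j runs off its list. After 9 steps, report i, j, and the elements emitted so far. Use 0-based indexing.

i=0 j=0: 2<7, i++
i=1 j=0: 9>7, j++
i=1 j=1: 9<15, i++
i=2 j=1: 13<15, i++
i=3 j=1: 15==15 emit, i++,j++
i=4 j=2: 17<26, i++
i=5 j=2: 18<26, i++
i=6 j=2: 19<26, i++
i=7 j=2: 20<26, i++

i=8, j=2, emitted=[15]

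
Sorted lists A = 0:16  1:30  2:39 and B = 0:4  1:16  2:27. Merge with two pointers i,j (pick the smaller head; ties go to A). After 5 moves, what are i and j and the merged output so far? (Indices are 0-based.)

[i=0,j=0] A[i]=16>B[j]=4 take 4 → j++
[i=0,j=1] A[i]=16<=B[j]=16 take 16 → i++
[i=1,j=1] A[i]=30>B[j]=16 take 16 → j++
[i=1,j=2] A[i]=30>B[j]=27 take 27 → j++
[i=1,j=3] B done, take A[i]=30 → i++

i=2, j=3, merged so far=[4, 16, 16, 27, 30]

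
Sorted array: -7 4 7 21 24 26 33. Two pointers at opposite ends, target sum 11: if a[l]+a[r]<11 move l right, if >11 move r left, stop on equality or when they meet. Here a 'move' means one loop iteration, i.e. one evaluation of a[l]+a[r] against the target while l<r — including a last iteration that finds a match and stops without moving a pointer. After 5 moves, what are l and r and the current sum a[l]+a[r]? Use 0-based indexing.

[0,6] -7+33=26 >11 → r--
[0,5] -7+26=19 >11 → r--
[0,4] -7+24=17 >11 → r--
[0,3] -7+21=14 >11 → r--
[0,2] -7+7=0 <11 → l++

l=1, r=2, sum=11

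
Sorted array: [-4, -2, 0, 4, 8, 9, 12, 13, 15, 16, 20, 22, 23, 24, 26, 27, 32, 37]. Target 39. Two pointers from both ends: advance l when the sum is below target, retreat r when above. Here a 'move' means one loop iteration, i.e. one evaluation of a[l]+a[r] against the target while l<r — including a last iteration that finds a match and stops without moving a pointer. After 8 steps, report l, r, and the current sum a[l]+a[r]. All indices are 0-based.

l=6, r=15, sum=39

l=0 r=17: -4+37=33 <39, l++
l=1 r=17: -2+37=35 <39, l++
l=2 r=17: 0+37=37 <39, l++
l=3 r=17: 4+37=41 >39, r--
l=3 r=16: 4+32=36 <39, l++
l=4 r=16: 8+32=40 >39, r--
l=4 r=15: 8+27=35 <39, l++
l=5 r=15: 9+27=36 <39, l++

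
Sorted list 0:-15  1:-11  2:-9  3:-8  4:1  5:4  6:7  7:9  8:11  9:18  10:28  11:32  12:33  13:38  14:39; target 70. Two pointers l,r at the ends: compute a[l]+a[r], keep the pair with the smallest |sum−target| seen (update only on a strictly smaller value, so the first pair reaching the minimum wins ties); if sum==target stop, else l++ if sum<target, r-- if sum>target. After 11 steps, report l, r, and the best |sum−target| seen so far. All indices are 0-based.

l=11, r=14, best |Δ|=3

[0,14] -15+39=24 d=46 * → l++
[1,14] -11+39=28 d=42 * → l++
[2,14] -9+39=30 d=40 * → l++
[3,14] -8+39=31 d=39 * → l++
[4,14] 1+39=40 d=30 * → l++
[5,14] 4+39=43 d=27 * → l++
[6,14] 7+39=46 d=24 * → l++
[7,14] 9+39=48 d=22 * → l++
[8,14] 11+39=50 d=20 * → l++
[9,14] 18+39=57 d=13 * → l++
[10,14] 28+39=67 d=3 * → l++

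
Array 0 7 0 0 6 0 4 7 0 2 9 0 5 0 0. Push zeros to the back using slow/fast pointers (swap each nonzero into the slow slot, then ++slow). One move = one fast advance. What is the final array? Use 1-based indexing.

(s=1,f=1) a[fast]=0 → fast++
(s=1,f=2) a[fast]=7≠0 swap→a[1]=7 → slow++,fast++
(s=2,f=3) a[fast]=0 → fast++
(s=2,f=4) a[fast]=0 → fast++
(s=2,f=5) a[fast]=6≠0 swap→a[2]=6 → slow++,fast++
(s=3,f=6) a[fast]=0 → fast++
(s=3,f=7) a[fast]=4≠0 swap→a[3]=4 → slow++,fast++
(s=4,f=8) a[fast]=7≠0 swap→a[4]=7 → slow++,fast++
(s=5,f=9) a[fast]=0 → fast++
(s=5,f=10) a[fast]=2≠0 swap→a[5]=2 → slow++,fast++
(s=6,f=11) a[fast]=9≠0 swap→a[6]=9 → slow++,fast++
(s=7,f=12) a[fast]=0 → fast++
(s=7,f=13) a[fast]=5≠0 swap→a[7]=5 → slow++,fast++
(s=8,f=14) a[fast]=0 → fast++
(s=8,f=15) a[fast]=0 → fast++

[7, 6, 4, 7, 2, 9, 5, 0, 0, 0, 0, 0, 0, 0, 0]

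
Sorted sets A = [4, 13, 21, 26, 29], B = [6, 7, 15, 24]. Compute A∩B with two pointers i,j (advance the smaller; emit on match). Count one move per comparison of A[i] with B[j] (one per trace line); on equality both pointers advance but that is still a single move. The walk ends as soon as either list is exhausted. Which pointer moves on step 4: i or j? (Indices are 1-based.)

[i=1,j=1] 4<6 → i++
[i=2,j=1] 13>6 → j++
[i=2,j=2] 13>7 → j++
[i=2,j=3] 13<15 → i++

i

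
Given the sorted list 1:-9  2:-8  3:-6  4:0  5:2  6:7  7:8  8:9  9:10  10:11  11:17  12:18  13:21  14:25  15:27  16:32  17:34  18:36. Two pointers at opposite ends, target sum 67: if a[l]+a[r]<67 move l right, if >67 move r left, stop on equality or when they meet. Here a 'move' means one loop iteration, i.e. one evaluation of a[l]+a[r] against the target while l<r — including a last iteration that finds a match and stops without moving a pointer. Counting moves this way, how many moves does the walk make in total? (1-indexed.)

l=1 r=18: -9+36=27 <67, l++
l=2 r=18: -8+36=28 <67, l++
l=3 r=18: -6+36=30 <67, l++
l=4 r=18: 0+36=36 <67, l++
l=5 r=18: 2+36=38 <67, l++
l=6 r=18: 7+36=43 <67, l++
l=7 r=18: 8+36=44 <67, l++
l=8 r=18: 9+36=45 <67, l++
l=9 r=18: 10+36=46 <67, l++
l=10 r=18: 11+36=47 <67, l++
l=11 r=18: 17+36=53 <67, l++
l=12 r=18: 18+36=54 <67, l++
l=13 r=18: 21+36=57 <67, l++
l=14 r=18: 25+36=61 <67, l++
l=15 r=18: 27+36=63 <67, l++
l=16 r=18: 32+36=68 >67, r--
l=16 r=17: 32+34=66 <67, l++

17 moves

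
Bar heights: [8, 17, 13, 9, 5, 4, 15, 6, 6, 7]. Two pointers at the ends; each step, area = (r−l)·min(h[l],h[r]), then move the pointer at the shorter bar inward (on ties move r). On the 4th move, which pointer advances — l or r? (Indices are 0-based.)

[0,9] min(8,7)*9=63 best=63 * → r--
[0,8] min(8,6)*8=48 best=63 → r--
[0,7] min(8,6)*7=42 best=63 → r--
[0,6] min(8,15)*6=48 best=63 → l++

l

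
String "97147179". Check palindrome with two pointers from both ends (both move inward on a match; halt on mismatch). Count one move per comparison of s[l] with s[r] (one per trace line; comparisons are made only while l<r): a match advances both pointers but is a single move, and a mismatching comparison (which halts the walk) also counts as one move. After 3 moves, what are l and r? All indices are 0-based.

l=0 r=7: '9'=='9', l++,r--
l=1 r=6: '7'=='7', l++,r--
l=2 r=5: '1'=='1', l++,r--

l=3, r=4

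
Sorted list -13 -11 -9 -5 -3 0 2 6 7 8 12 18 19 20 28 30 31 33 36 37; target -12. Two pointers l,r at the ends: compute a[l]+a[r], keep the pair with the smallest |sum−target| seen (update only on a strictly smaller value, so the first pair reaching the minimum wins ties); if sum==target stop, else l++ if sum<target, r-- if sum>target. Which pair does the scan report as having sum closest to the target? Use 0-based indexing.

l=0 r=19: -13+37=24 d=36 *, r--
l=0 r=18: -13+36=23 d=35 *, r--
l=0 r=17: -13+33=20 d=32 *, r--
l=0 r=16: -13+31=18 d=30 *, r--
l=0 r=15: -13+30=17 d=29 *, r--
l=0 r=14: -13+28=15 d=27 *, r--
l=0 r=13: -13+20=7 d=19 *, r--
l=0 r=12: -13+19=6 d=18 *, r--
l=0 r=11: -13+18=5 d=17 *, r--
l=0 r=10: -13+12=-1 d=11 *, r--
l=0 r=9: -13+8=-5 d=7 *, r--
l=0 r=8: -13+7=-6 d=6 *, r--
l=0 r=7: -13+6=-7 d=5 *, r--
l=0 r=6: -13+2=-11 d=1 *, r--
l=0 r=5: -13+0=-13 d=1, l++
l=1 r=5: -11+0=-11 d=1, r--
l=1 r=4: -11+-3=-14 d=2, l++
l=2 r=4: -9+-3=-12 d=0 *, stop

pair (-9, -3) with sum -12 (|Δ|=0)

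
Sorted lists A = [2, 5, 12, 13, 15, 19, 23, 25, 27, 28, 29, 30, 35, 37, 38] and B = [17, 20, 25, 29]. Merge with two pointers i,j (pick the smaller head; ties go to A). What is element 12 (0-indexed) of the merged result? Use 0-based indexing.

[i=0,j=0] A[i]=2<=B[j]=17 take 2 → i++
[i=1,j=0] A[i]=5<=B[j]=17 take 5 → i++
[i=2,j=0] A[i]=12<=B[j]=17 take 12 → i++
[i=3,j=0] A[i]=13<=B[j]=17 take 13 → i++
[i=4,j=0] A[i]=15<=B[j]=17 take 15 → i++
[i=5,j=0] A[i]=19>B[j]=17 take 17 → j++
[i=5,j=1] A[i]=19<=B[j]=20 take 19 → i++
[i=6,j=1] A[i]=23>B[j]=20 take 20 → j++
[i=6,j=2] A[i]=23<=B[j]=25 take 23 → i++
[i=7,j=2] A[i]=25<=B[j]=25 take 25 → i++
[i=8,j=2] A[i]=27>B[j]=25 take 25 → j++
[i=8,j=3] A[i]=27<=B[j]=29 take 27 → i++
[i=9,j=3] A[i]=28<=B[j]=29 take 28 → i++
[i=10,j=3] A[i]=29<=B[j]=29 take 29 → i++
[i=11,j=3] A[i]=30>B[j]=29 take 29 → j++
[i=11,j=4] B done, take A[i]=30 → i++
[i=12,j=4] B done, take A[i]=35 → i++
[i=13,j=4] B done, take A[i]=37 → i++
[i=14,j=4] B done, take A[i]=38 → i++

merged[12] = 28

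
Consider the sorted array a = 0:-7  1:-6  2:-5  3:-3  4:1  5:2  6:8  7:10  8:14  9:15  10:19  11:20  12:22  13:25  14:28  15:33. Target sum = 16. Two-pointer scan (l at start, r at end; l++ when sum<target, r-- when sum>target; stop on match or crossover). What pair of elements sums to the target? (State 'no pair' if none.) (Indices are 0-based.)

(-6, 22)

[0,15] -7+33=26 >16 → r--
[0,14] -7+28=21 >16 → r--
[0,13] -7+25=18 >16 → r--
[0,12] -7+22=15 <16 → l++
[1,12] -6+22=16 → found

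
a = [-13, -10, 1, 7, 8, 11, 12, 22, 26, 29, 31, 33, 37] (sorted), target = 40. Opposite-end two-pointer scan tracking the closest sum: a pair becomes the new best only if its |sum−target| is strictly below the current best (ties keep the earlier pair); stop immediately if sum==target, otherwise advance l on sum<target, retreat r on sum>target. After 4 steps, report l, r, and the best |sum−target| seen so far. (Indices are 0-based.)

l=3, r=11, best |Δ|=2

l=0 r=12: -13+37=24 d=16 *, l++
l=1 r=12: -10+37=27 d=13 *, l++
l=2 r=12: 1+37=38 d=2 *, l++
l=3 r=12: 7+37=44 d=4, r--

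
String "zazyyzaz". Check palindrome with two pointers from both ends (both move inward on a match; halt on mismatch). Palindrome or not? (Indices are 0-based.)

[0,7] 'z'=='z' → l++,r--
[1,6] 'a'=='a' → l++,r--
[2,5] 'z'=='z' → l++,r--
[3,4] 'y'=='y' → l++,r--

palindrome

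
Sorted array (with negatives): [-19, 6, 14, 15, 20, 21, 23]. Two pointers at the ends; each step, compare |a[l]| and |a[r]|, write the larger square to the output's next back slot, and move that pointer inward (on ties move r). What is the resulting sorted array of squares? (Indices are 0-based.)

[36, 196, 225, 361, 400, 441, 529]

l=0 r=6: |-19|<=|23| out[6]=529, r--
l=0 r=5: |-19|<=|21| out[5]=441, r--
l=0 r=4: |-19|<=|20| out[4]=400, r--
l=0 r=3: |-19|>|15| out[3]=361, l++
l=1 r=3: |6|<=|15| out[2]=225, r--
l=1 r=2: |6|<=|14| out[1]=196, r--
l=1 r=1: |6|<=|6| out[0]=36, r--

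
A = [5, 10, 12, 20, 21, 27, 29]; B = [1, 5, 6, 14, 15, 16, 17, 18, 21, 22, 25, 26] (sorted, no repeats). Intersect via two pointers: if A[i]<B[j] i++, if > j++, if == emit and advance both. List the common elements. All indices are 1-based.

i=1 j=1: 5>1, j++
i=1 j=2: 5==5 emit, i++,j++
i=2 j=3: 10>6, j++
i=2 j=4: 10<14, i++
i=3 j=4: 12<14, i++
i=4 j=4: 20>14, j++
i=4 j=5: 20>15, j++
i=4 j=6: 20>16, j++
i=4 j=7: 20>17, j++
i=4 j=8: 20>18, j++
i=4 j=9: 20<21, i++
i=5 j=9: 21==21 emit, i++,j++
i=6 j=10: 27>22, j++
i=6 j=11: 27>25, j++
i=6 j=12: 27>26, j++

intersection = [5, 21]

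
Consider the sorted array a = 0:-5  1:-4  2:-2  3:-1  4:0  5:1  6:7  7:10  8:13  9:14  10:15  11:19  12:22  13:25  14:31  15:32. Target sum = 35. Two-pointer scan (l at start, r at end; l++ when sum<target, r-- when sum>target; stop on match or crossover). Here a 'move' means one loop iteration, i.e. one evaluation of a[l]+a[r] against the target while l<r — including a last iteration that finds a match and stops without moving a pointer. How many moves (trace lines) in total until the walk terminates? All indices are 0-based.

l=0 r=15: -5+32=27 <35, l++
l=1 r=15: -4+32=28 <35, l++
l=2 r=15: -2+32=30 <35, l++
l=3 r=15: -1+32=31 <35, l++
l=4 r=15: 0+32=32 <35, l++
l=5 r=15: 1+32=33 <35, l++
l=6 r=15: 7+32=39 >35, r--
l=6 r=14: 7+31=38 >35, r--
l=6 r=13: 7+25=32 <35, l++
l=7 r=13: 10+25=35, found

10 moves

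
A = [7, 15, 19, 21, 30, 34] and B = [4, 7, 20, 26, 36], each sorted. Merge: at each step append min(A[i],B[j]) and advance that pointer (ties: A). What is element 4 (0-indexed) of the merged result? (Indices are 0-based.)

[i=0,j=0] A[i]=7>B[j]=4 take 4 → j++
[i=0,j=1] A[i]=7<=B[j]=7 take 7 → i++
[i=1,j=1] A[i]=15>B[j]=7 take 7 → j++
[i=1,j=2] A[i]=15<=B[j]=20 take 15 → i++
[i=2,j=2] A[i]=19<=B[j]=20 take 19 → i++
[i=3,j=2] A[i]=21>B[j]=20 take 20 → j++
[i=3,j=3] A[i]=21<=B[j]=26 take 21 → i++
[i=4,j=3] A[i]=30>B[j]=26 take 26 → j++
[i=4,j=4] A[i]=30<=B[j]=36 take 30 → i++
[i=5,j=4] A[i]=34<=B[j]=36 take 34 → i++
[i=6,j=4] A done, take B[j]=36 → j++

merged[4] = 19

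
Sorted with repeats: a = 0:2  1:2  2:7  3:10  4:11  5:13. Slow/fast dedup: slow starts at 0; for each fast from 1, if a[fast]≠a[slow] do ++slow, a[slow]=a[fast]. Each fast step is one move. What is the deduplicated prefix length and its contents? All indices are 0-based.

slow=0 fast=1: a[fast]=2=a[slow] dup, fast++
slow=0 fast=2: a[fast]=7≠a[slow]=2 write a[1]=7, slow++,fast++
slow=1 fast=3: a[fast]=10≠a[slow]=7 write a[2]=10, slow++,fast++
slow=2 fast=4: a[fast]=11≠a[slow]=10 write a[3]=11, slow++,fast++
slow=3 fast=5: a[fast]=13≠a[slow]=11 write a[4]=13, slow++,fast++

length 5; prefix = [2, 7, 10, 11, 13]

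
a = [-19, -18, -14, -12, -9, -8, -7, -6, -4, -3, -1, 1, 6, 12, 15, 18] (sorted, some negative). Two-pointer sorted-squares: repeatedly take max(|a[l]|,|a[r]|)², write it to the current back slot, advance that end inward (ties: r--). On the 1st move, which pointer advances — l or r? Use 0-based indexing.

l=0 r=15: |-19|>|18| out[15]=361, l++

l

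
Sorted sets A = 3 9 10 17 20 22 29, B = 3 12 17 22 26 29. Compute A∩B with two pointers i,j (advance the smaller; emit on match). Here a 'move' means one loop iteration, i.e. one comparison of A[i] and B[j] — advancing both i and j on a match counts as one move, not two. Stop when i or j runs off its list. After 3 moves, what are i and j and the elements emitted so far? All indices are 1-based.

i=4, j=2, emitted=[3]

i=1 j=1: 3==3 emit, i++,j++
i=2 j=2: 9<12, i++
i=3 j=2: 10<12, i++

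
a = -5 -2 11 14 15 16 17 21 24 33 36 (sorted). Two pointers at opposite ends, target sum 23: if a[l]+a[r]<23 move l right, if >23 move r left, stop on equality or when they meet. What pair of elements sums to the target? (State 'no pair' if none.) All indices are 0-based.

no pair

l=0 r=10: -5+36=31 >23, r--
l=0 r=9: -5+33=28 >23, r--
l=0 r=8: -5+24=19 <23, l++
l=1 r=8: -2+24=22 <23, l++
l=2 r=8: 11+24=35 >23, r--
l=2 r=7: 11+21=32 >23, r--
l=2 r=6: 11+17=28 >23, r--
l=2 r=5: 11+16=27 >23, r--
l=2 r=4: 11+15=26 >23, r--
l=2 r=3: 11+14=25 >23, r--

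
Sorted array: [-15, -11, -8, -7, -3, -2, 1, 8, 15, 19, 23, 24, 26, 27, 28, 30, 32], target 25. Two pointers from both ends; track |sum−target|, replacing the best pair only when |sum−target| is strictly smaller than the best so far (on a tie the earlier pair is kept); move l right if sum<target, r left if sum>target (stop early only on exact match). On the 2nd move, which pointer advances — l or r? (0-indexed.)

l

l=0 r=16: -15+32=17 d=8 *, l++
l=1 r=16: -11+32=21 d=4 *, l++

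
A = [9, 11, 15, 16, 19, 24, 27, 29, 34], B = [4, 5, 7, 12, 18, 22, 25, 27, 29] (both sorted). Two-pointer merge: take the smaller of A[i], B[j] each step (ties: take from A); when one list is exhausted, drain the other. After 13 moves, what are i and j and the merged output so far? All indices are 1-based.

i=7, j=8, merged so far=[4, 5, 7, 9, 11, 12, 15, 16, 18, 19, 22, 24, 25]

i=1 j=1: A[i]=9>B[j]=4 take 4, j++
i=1 j=2: A[i]=9>B[j]=5 take 5, j++
i=1 j=3: A[i]=9>B[j]=7 take 7, j++
i=1 j=4: A[i]=9<=B[j]=12 take 9, i++
i=2 j=4: A[i]=11<=B[j]=12 take 11, i++
i=3 j=4: A[i]=15>B[j]=12 take 12, j++
i=3 j=5: A[i]=15<=B[j]=18 take 15, i++
i=4 j=5: A[i]=16<=B[j]=18 take 16, i++
i=5 j=5: A[i]=19>B[j]=18 take 18, j++
i=5 j=6: A[i]=19<=B[j]=22 take 19, i++
i=6 j=6: A[i]=24>B[j]=22 take 22, j++
i=6 j=7: A[i]=24<=B[j]=25 take 24, i++
i=7 j=7: A[i]=27>B[j]=25 take 25, j++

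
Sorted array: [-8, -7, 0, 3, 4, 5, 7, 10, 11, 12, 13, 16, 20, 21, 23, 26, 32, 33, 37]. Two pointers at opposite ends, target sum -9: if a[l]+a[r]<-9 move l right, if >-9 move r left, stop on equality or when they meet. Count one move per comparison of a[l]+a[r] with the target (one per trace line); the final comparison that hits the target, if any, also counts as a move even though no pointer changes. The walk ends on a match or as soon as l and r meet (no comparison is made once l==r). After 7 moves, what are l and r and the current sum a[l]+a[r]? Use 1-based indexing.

[1,19] -8+37=29 >-9 → r--
[1,18] -8+33=25 >-9 → r--
[1,17] -8+32=24 >-9 → r--
[1,16] -8+26=18 >-9 → r--
[1,15] -8+23=15 >-9 → r--
[1,14] -8+21=13 >-9 → r--
[1,13] -8+20=12 >-9 → r--

l=1, r=12, sum=8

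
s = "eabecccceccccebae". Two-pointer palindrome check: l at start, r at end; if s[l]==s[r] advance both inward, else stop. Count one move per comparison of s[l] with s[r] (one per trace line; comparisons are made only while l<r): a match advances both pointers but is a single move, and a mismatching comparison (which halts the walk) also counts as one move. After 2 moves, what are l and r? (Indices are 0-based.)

l=2, r=14

[0,16] 'e'=='e' → l++,r--
[1,15] 'a'=='a' → l++,r--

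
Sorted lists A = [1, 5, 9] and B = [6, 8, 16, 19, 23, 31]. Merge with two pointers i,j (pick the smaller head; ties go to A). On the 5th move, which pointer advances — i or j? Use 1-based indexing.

[i=1,j=1] A[i]=1<=B[j]=6 take 1 → i++
[i=2,j=1] A[i]=5<=B[j]=6 take 5 → i++
[i=3,j=1] A[i]=9>B[j]=6 take 6 → j++
[i=3,j=2] A[i]=9>B[j]=8 take 8 → j++
[i=3,j=3] A[i]=9<=B[j]=16 take 9 → i++

i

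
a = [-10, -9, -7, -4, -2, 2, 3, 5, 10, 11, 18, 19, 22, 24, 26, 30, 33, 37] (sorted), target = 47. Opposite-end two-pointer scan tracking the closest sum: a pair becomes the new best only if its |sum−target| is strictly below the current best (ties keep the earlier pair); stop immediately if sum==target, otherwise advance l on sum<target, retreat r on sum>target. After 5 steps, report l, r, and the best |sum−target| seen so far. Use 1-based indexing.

l=6, r=18, best |Δ|=12

[1,18] -10+37=27 d=20 * → l++
[2,18] -9+37=28 d=19 * → l++
[3,18] -7+37=30 d=17 * → l++
[4,18] -4+37=33 d=14 * → l++
[5,18] -2+37=35 d=12 * → l++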